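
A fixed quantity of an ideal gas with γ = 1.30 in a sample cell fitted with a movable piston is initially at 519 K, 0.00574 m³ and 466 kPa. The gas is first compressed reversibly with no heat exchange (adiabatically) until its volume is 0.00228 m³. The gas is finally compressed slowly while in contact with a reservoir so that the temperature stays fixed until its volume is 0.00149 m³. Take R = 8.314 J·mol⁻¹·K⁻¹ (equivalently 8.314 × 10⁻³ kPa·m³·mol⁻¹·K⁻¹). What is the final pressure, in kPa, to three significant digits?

Reversible adiabatic, γ = 1.30: T₂ = T₁·(V₁/V₂)^(γ−1) = 684.6 K; P₂ = P₁·(V₁/V₂)^γ = 1548 kPa.
Isothermal, so P V is constant: T₃ = T₂; P₃ = P₂·(V₂/V₃) = 2368 kPa.

P₃ ≈ 2.37e+03 kPa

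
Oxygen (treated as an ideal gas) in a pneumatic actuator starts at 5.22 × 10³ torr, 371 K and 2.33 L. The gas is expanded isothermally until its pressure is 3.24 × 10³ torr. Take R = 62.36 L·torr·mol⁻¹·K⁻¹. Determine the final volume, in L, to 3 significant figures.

V₂ ≈ 3.75 L

Isothermal, so P V is constant: T₂ = T₁; V₂ = V₁·(P₁/P₂) = 3.754 L.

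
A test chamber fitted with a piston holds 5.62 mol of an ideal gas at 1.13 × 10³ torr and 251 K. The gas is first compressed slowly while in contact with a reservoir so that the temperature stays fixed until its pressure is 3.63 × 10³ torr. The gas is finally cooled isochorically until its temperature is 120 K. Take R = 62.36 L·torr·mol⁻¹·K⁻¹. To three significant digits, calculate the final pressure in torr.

From PV = nRT: V₁ = nRT₁/P₁ = 77.85 L.
Isothermal, so P V is constant: T₂ = T₁; V₂ = V₁·(P₁/P₂) = 24.23 L.
V constant ⇒ P ∝ T: V₃ = V₂; P₃ = P₂·(T₃/T₂) = 1735 torr.

P₃ ≈ 1.74e+03 torr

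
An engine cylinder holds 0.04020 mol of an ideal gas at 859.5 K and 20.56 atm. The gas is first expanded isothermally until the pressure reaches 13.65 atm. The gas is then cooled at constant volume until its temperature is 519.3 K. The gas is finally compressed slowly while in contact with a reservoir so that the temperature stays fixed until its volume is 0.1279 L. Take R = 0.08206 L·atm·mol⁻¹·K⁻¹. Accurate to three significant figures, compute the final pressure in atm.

P₄ ≈ 13.4 atm

From PV = nRT: V₁ = nRT₁/P₁ = 0.1379 L.
Isothermal, so P V is constant: T₂ = T₁; V₂ = V₁·(P₁/P₂) = 0.2077 L.
V constant ⇒ P ∝ T: V₃ = V₂; P₃ = P₂·(T₃/T₂) = 8.247 atm.
T constant ⇒ Boyle's law P V = const: T₄ = T₃; P₄ = P₃·(V₃/V₄) = 13.39 atm.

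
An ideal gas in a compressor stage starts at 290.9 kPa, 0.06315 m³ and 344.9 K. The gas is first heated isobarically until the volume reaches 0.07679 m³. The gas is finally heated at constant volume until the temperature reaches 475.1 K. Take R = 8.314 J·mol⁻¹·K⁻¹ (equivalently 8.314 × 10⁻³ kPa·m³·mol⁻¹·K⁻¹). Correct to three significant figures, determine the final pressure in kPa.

Isobaric, so V/T is constant: P₂ = P₁; T₂ = T₁·(V₂/V₁) = 419.4 K.
Isochoric, so P/T is constant: V₃ = V₂; P₃ = P₂·(T₃/T₂) = 329.5 kPa.

P₃ ≈ 330 kPa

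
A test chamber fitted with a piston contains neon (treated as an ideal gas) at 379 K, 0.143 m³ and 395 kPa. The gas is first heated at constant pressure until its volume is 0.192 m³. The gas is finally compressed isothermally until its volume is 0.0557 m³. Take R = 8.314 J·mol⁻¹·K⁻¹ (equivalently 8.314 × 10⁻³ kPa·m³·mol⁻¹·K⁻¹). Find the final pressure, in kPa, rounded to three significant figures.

P₃ ≈ 1.36e+03 kPa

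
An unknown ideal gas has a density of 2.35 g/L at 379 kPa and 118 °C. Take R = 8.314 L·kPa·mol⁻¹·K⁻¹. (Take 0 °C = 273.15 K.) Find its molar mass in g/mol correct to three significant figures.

M ≈ 20.2 g/mol

ρ = PM/(RT) ⇒ M = ρRT/P = (2.35 × 8.314 × 391.1) / 379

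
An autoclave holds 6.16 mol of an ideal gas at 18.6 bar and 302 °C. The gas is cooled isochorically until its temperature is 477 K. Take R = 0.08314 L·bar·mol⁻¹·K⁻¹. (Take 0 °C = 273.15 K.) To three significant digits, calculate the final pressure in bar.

Convert: T₁ = 575.1 K.
From PV = nRT: V₁ = nRT₁/P₁ = 15.84 L.
V constant ⇒ P ∝ T: V₂ = V₁; P₂ = P₁·(T₂/T₁) = 15.43 bar.

P₂ ≈ 15.4 bar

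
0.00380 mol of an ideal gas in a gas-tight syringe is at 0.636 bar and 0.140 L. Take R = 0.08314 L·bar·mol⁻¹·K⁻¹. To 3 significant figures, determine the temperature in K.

PV = nRT ⇒ T = PV/(nR) = (0.636 × 0.140) / (0.00380 × 0.08314)

T ≈ 282 K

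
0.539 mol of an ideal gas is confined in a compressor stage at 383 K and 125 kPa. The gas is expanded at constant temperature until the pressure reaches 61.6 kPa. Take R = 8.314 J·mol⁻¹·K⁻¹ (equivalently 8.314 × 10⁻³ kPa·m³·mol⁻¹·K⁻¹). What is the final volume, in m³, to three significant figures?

V₂ ≈ 0.0279 m³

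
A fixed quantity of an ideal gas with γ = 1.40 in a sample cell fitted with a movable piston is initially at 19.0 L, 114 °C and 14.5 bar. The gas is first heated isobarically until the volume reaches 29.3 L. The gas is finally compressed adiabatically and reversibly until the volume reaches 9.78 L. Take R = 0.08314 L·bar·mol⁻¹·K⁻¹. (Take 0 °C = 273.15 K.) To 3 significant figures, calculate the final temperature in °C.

Convert: T₁ = 387.1 K.
Isobaric, so V/T is constant: P₂ = P₁; T₂ = T₁·(V₂/V₁) = 597.0 K.
Reversible adiabatic, γ = 1.40: T₃ = T₂·(V₂/V₃)^(γ−1) = 926.0 K; P₃ = P₂·(V₂/V₃)^γ = 67.38 bar.

T₃ ≈ 653 °C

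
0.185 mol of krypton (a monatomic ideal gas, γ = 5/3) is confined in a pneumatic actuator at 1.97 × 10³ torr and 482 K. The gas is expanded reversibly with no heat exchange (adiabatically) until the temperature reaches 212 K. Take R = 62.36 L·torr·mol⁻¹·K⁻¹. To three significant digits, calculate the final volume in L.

From PV = nRT: V₁ = nRT₁/P₁ = 2.823 L.
Adiabatic (γ = 5/3), T V^(γ−1) and P V^γ constant: P₂ = P₁·(T₂/T₁)^(γ/(γ−1)) = 252.7 torr; V₂ = V₁·(T₁/T₂)^(1/(γ−1)) = 9.677 L.

V₂ ≈ 9.68 L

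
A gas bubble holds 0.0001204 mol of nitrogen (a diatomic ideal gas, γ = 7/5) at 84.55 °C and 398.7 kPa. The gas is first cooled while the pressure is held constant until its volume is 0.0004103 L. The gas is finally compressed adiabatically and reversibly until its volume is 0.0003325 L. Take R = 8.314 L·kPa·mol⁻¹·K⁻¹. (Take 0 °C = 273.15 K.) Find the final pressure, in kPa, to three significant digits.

Convert: T₁ = 357.7 K.
From PV = nRT: V₁ = nRT₁/P₁ = 0.0008981 L.
P constant ⇒ V ∝ T: P₂ = P₁; T₂ = T₁·(V₂/V₁) = 163.4 K.
Adiabatic (γ = 7/5), T V^(γ−1) and P V^γ constant: T₃ = T₂·(V₂/V₃)^(γ−1) = 177.8 K; P₃ = P₂·(V₂/V₃)^γ = 535.2 kPa.

P₃ ≈ 535 kPa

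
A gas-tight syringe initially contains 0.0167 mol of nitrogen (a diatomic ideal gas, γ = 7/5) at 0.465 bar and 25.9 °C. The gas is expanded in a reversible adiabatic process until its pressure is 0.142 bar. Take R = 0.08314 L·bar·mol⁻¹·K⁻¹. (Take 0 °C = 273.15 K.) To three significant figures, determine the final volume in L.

V₂ ≈ 2.08 L

Convert: T₁ = 299.0 K.
From PV = nRT: V₁ = nRT₁/P₁ = 0.8929 L.
Reversible adiabatic, γ = 7/5: T₂ = T₁·(P₂/P₁)^((γ−1)/γ) = 213.1 K; V₂ = V₁·(P₁/P₂)^(1/γ) = 2.083 L.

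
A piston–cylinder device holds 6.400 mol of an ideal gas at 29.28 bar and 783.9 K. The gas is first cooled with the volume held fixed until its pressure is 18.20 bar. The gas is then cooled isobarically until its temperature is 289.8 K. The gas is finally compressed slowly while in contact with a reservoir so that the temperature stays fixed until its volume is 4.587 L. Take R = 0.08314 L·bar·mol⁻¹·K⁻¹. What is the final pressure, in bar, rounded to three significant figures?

P₄ ≈ 33.6 bar

From PV = nRT: V₁ = nRT₁/P₁ = 14.25 L.
V constant ⇒ P ∝ T: V₂ = V₁; T₂ = T₁·(P₂/P₁) = 487.3 K.
Isobaric, so V/T is constant: P₃ = P₂; V₃ = V₂·(T₃/T₂) = 8.473 L.
T constant ⇒ Boyle's law P V = const: T₄ = T₃; P₄ = P₃·(V₃/V₄) = 33.62 bar.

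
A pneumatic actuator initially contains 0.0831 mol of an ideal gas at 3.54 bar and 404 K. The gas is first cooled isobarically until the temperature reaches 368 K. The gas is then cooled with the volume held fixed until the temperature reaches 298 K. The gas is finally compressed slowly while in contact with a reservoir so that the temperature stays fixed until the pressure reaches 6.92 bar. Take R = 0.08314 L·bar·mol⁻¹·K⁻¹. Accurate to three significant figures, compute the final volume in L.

From PV = nRT: V₁ = nRT₁/P₁ = 0.7885 L.
Isobaric, so V/T is constant: P₂ = P₁; V₂ = V₁·(T₂/T₁) = 0.7182 L.
V constant ⇒ P ∝ T: V₃ = V₂; P₃ = P₂·(T₃/T₂) = 2.867 bar.
T constant ⇒ Boyle's law P V = const: T₄ = T₃; V₄ = V₃·(P₃/P₄) = 0.2975 L.

V₄ ≈ 0.298 L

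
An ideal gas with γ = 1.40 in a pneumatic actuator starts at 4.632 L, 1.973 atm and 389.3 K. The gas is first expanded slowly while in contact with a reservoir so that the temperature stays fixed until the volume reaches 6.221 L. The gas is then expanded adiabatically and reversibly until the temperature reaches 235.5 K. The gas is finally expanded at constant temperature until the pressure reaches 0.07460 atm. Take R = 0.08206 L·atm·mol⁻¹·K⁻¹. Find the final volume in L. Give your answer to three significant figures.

V₄ ≈ 74.1 L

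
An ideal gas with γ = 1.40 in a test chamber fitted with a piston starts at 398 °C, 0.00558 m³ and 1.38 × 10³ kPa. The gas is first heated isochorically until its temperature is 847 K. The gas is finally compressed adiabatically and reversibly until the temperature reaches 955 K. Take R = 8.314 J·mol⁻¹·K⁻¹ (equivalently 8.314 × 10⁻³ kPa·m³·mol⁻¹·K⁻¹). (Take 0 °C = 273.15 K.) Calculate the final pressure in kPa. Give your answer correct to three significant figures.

P₃ ≈ 2.65e+03 kPa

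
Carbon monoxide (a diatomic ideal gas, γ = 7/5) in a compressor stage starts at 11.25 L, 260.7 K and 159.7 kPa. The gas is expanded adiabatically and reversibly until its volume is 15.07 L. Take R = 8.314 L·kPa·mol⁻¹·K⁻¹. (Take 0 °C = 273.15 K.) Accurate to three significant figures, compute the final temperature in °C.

Reversible adiabatic, γ = 7/5: T₂ = T₁·(V₁/V₂)^(γ−1) = 231.9 K; P₂ = P₁·(V₁/V₂)^γ = 106.1 kPa.

T₂ ≈ -41.2 °C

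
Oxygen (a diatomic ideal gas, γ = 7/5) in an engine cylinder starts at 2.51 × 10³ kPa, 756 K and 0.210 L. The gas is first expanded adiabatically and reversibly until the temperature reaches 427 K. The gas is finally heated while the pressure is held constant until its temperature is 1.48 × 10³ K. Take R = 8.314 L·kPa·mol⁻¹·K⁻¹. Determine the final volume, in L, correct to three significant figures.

V₃ ≈ 3.04 L

Reversible adiabatic, γ = 7/5: P₂ = P₁·(T₂/T₁)^(γ/(γ−1)) = 339.9 kPa; V₂ = V₁·(T₁/T₂)^(1/(γ−1)) = 0.8759 L.
P constant ⇒ V ∝ T: P₃ = P₂; V₃ = V₂·(T₃/T₂) = 3.036 L.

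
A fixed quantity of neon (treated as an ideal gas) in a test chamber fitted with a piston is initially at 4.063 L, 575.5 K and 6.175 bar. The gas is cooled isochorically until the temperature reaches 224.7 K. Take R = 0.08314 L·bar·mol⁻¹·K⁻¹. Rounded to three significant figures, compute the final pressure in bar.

Isochoric, so P/T is constant: V₂ = V₁; P₂ = P₁·(T₂/T₁) = 2.411 bar.

P₂ ≈ 2.41 bar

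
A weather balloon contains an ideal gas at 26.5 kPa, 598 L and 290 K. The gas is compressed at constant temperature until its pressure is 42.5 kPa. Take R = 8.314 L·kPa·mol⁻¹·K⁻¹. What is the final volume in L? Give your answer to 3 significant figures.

T constant ⇒ Boyle's law P V = const: T₂ = T₁; V₂ = V₁·(P₁/P₂) = 372.9 L.

V₂ ≈ 373 L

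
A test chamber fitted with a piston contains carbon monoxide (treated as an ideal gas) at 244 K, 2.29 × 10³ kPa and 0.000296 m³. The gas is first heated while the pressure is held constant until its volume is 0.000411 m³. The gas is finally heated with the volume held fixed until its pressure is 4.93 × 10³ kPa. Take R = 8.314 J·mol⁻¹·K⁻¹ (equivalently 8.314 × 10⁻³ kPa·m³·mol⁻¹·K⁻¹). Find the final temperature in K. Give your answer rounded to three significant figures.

P constant ⇒ V ∝ T: P₂ = P₁; T₂ = T₁·(V₂/V₁) = 338.8 K.
V constant ⇒ P ∝ T: V₃ = V₂; T₃ = T₂·(P₃/P₂) = 729.4 K.

T₃ ≈ 729 K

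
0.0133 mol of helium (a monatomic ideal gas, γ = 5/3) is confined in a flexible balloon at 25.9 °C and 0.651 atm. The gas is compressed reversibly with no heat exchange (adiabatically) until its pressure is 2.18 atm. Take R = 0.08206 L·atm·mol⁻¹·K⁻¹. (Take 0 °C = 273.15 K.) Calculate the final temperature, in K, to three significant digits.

T₂ ≈ 485 K

Convert: T₁ = 299.0 K.
From PV = nRT: V₁ = nRT₁/P₁ = 0.5014 L.
Reversible adiabatic, γ = 5/3: T₂ = T₁·(P₂/P₁)^((γ−1)/γ) = 484.9 K; V₂ = V₁·(P₁/P₂)^(1/γ) = 0.2428 L.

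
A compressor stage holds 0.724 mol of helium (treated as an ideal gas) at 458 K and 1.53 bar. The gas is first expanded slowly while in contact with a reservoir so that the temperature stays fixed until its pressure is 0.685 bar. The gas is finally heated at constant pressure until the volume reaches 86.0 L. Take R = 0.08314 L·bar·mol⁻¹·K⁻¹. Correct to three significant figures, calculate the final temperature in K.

From PV = nRT: V₁ = nRT₁/P₁ = 18.02 L.
Isothermal, so P V is constant: T₂ = T₁; V₂ = V₁·(P₁/P₂) = 40.25 L.
P constant ⇒ V ∝ T: P₃ = P₂; T₃ = T₂·(V₃/V₂) = 978.7 K.

T₃ ≈ 979 K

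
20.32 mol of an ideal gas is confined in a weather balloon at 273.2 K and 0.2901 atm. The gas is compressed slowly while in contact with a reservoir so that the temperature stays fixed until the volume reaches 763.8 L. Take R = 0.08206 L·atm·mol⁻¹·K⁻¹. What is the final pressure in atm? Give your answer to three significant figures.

P₂ ≈ 0.596 atm

From PV = nRT: V₁ = nRT₁/P₁ = 1570 L.
Isothermal, so P V is constant: T₂ = T₁; P₂ = P₁·(V₁/V₂) = 0.5964 atm.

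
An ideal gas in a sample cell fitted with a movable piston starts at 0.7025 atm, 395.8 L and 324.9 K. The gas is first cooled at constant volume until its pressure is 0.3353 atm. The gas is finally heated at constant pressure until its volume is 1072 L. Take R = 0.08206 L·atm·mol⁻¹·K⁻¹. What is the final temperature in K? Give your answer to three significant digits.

V constant ⇒ P ∝ T: V₂ = V₁; T₂ = T₁·(P₂/P₁) = 155.1 K.
Isobaric, so V/T is constant: P₃ = P₂; T₃ = T₂·(V₃/V₂) = 420.0 K.

T₃ ≈ 420 K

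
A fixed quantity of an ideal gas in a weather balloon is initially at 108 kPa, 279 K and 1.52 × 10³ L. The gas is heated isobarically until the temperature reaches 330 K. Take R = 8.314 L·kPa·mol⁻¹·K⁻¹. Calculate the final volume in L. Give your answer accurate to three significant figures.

V₂ ≈ 1.80e+03 L

P constant ⇒ V ∝ T: P₂ = P₁; V₂ = V₁·(T₂/T₁) = 1798 L.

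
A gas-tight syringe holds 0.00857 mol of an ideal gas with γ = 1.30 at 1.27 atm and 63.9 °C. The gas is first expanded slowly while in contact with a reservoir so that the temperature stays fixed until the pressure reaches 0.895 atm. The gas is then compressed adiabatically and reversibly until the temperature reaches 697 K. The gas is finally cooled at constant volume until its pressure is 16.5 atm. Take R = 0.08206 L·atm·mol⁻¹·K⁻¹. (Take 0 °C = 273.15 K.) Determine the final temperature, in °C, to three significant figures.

T₄ ≈ 278 °C

Convert: T₁ = 337.0 K.
From PV = nRT: V₁ = nRT₁/P₁ = 0.1866 L.
T constant ⇒ Boyle's law P V = const: T₂ = T₁; V₂ = V₁·(P₁/P₂) = 0.2648 L.
Reversible adiabatic, γ = 1.30: P₃ = P₂·(T₃/T₂)^(γ/(γ−1)) = 20.85 atm; V₃ = V₂·(T₂/T₃)^(1/(γ−1)) = 0.02351 L.
V constant ⇒ P ∝ T: V₄ = V₃; T₄ = T₃·(P₄/P₃) = 551.5 K.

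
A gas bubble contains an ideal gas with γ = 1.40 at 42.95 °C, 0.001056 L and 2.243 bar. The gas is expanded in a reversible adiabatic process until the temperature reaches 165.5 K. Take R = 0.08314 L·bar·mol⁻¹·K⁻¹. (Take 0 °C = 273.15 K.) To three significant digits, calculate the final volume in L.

Convert: T₁ = 316.1 K.
Reversible adiabatic, γ = 1.40: P₂ = P₁·(T₂/T₁)^(γ/(γ−1)) = 0.2329 bar; V₂ = V₁·(T₁/T₂)^(1/(γ−1)) = 0.005324 L.

V₂ ≈ 0.00532 L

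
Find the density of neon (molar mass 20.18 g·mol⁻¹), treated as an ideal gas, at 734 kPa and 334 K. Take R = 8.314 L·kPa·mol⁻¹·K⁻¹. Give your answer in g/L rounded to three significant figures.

ρ ≈ 5.33 g/L

ρ = PM/(RT) = (734 × 20.18) / (8.314 × 334.0)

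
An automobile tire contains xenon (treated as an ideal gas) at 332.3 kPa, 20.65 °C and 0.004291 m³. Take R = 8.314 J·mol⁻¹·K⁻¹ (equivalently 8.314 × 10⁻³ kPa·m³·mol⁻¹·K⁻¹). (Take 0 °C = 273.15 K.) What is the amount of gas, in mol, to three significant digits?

Convert: T = 293.80 K.
PV = nRT ⇒ n = PV/(RT) = (332.3 × 0.004291) / (8.314 × 10⁻³ × 293.80)

n ≈ 0.584 mol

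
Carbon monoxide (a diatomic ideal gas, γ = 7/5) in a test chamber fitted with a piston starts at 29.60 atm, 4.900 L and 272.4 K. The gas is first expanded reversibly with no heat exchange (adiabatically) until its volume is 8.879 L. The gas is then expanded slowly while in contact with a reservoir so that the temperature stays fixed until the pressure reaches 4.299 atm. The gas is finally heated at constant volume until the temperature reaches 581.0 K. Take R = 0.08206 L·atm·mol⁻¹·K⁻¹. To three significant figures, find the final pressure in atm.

Reversible adiabatic, γ = 7/5: T₂ = T₁·(V₁/V₂)^(γ−1) = 214.8 K; P₂ = P₁·(V₁/V₂)^γ = 12.88 atm.
Isothermal, so P V is constant: T₃ = T₂; V₃ = V₂·(P₂/P₃) = 26.60 L.
Isochoric, so P/T is constant: V₄ = V₃; P₄ = P₃·(T₄/T₃) = 11.63 atm.

P₄ ≈ 11.6 atm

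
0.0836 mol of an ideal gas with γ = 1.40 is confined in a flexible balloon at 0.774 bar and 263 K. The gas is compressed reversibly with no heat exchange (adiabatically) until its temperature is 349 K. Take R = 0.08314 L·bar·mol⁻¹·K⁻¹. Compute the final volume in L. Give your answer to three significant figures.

From PV = nRT: V₁ = nRT₁/P₁ = 2.362 L.
Adiabatic (γ = 1.40), T V^(γ−1) and P V^γ constant: P₂ = P₁·(T₂/T₁)^(γ/(γ−1)) = 2.083 bar; V₂ = V₁·(T₁/T₂)^(1/(γ−1)) = 1.164 L.

V₂ ≈ 1.16 L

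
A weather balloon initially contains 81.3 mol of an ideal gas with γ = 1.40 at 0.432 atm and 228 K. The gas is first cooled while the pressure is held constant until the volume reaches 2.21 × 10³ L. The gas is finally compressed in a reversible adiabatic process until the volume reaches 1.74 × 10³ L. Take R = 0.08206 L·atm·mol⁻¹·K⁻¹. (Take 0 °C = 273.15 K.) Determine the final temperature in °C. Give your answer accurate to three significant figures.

T₃ ≈ -116 °C

From PV = nRT: V₁ = nRT₁/P₁ = 3521 L.
P constant ⇒ V ∝ T: P₂ = P₁; T₂ = T₁·(V₂/V₁) = 143.1 K.
Reversible adiabatic, γ = 1.40: T₃ = T₂·(V₂/V₃)^(γ−1) = 157.5 K; P₃ = P₂·(V₂/V₃)^γ = 0.6038 atm.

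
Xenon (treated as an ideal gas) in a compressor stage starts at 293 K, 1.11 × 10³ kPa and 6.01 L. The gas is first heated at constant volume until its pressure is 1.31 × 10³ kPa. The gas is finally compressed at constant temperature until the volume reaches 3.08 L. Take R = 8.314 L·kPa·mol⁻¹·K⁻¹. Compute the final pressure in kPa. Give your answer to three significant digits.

P₃ ≈ 2.56e+03 kPa

Isochoric, so P/T is constant: V₂ = V₁; T₂ = T₁·(P₂/P₁) = 345.8 K.
Isothermal, so P V is constant: T₃ = T₂; P₃ = P₂·(V₂/V₃) = 2556 kPa.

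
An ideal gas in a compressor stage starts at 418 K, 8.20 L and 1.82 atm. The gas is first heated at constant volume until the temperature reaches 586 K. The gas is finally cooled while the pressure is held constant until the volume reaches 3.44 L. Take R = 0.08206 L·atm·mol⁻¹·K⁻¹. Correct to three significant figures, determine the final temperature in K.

T₃ ≈ 246 K

Isochoric, so P/T is constant: V₂ = V₁; P₂ = P₁·(T₂/T₁) = 2.551 atm.
Isobaric, so V/T is constant: P₃ = P₂; T₃ = T₂·(V₃/V₂) = 245.8 K.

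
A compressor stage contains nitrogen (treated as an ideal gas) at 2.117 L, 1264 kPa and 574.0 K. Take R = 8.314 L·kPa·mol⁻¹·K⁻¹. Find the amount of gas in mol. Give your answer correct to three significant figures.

n ≈ 0.561 mol

PV = nRT ⇒ n = PV/(RT) = (1264 × 2.117) / (8.314 × 574.0)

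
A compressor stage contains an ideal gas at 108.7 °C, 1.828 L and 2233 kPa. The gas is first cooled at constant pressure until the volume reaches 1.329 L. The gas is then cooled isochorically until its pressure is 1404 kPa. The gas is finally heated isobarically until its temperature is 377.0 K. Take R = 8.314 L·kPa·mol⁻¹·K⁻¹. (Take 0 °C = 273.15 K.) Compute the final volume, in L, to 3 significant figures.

V₄ ≈ 2.87 L

Convert: T₁ = 381.8 K.
P constant ⇒ V ∝ T: P₂ = P₁; T₂ = T₁·(V₂/V₁) = 277.6 K.
Isochoric, so P/T is constant: V₃ = V₂; T₃ = T₂·(P₃/P₂) = 174.6 K.
Isobaric, so V/T is constant: P₄ = P₃; V₄ = V₃·(T₄/T₃) = 2.870 L.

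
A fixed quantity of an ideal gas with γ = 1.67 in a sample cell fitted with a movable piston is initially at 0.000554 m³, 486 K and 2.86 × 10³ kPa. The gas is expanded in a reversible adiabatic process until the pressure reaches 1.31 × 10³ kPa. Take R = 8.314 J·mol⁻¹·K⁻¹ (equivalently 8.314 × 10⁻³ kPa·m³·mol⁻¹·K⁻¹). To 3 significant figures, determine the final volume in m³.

Adiabatic (γ = 1.67), T V^(γ−1) and P V^γ constant: T₂ = T₁·(P₂/P₁)^((γ−1)/γ) = 355.3 K; V₂ = V₁·(P₁/P₂)^(1/γ) = 0.0008842 m³.

V₂ ≈ 0.000884 m³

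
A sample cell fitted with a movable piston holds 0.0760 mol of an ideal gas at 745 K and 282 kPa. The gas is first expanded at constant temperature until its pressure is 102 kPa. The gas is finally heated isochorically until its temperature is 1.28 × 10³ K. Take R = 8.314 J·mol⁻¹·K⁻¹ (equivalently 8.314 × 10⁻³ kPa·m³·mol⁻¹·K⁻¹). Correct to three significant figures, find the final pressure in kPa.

P₃ ≈ 175 kPa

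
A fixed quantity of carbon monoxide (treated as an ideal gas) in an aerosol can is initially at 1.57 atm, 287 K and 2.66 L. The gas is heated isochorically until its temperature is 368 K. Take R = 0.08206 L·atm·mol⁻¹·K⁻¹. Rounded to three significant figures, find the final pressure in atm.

V constant ⇒ P ∝ T: V₂ = V₁; P₂ = P₁·(T₂/T₁) = 2.013 atm.

P₂ ≈ 2.01 atm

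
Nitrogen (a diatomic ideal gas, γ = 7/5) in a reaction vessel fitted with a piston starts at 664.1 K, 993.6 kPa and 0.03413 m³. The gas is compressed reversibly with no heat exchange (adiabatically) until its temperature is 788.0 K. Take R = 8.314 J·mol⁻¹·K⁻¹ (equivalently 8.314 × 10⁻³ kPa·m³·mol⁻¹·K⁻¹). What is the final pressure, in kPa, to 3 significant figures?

P₂ ≈ 1.81e+03 kPa

Adiabatic (γ = 7/5), T V^(γ−1) and P V^γ constant: P₂ = P₁·(T₂/T₁)^(γ/(γ−1)) = 1808 kPa; V₂ = V₁·(T₁/T₂)^(1/(γ−1)) = 0.02225 m³.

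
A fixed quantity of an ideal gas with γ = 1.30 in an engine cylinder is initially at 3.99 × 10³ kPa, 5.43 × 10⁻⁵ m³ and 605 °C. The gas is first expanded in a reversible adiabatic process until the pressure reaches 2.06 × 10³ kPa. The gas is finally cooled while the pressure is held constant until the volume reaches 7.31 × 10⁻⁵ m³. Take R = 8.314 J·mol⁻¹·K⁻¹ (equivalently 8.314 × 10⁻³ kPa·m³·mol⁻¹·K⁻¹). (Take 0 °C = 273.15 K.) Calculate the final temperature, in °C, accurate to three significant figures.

Convert: T₁ = 878.1 K.
Adiabatic (γ = 1.30), T V^(γ−1) and P V^γ constant: T₂ = T₁·(P₂/P₁)^((γ−1)/γ) = 753.9 K; V₂ = V₁·(P₁/P₂)^(1/γ) = 9.029e-05 m³.
P constant ⇒ V ∝ T: P₃ = P₂; T₃ = T₂·(V₃/V₂) = 610.4 K.

T₃ ≈ 337 °C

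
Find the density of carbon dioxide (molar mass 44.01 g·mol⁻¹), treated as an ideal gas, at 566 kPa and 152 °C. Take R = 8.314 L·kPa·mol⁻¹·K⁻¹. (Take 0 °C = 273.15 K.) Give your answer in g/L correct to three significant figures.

ρ = PM/(RT) = (566 × 44.01) / (8.314 × 425.1)

ρ ≈ 7.05 g/L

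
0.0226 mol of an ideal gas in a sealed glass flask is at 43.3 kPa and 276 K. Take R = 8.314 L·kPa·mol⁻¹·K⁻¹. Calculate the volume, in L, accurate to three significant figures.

V ≈ 1.20 L

PV = nRT ⇒ V = nRT/P = (0.0226 × 8.314 × 276) / 43.3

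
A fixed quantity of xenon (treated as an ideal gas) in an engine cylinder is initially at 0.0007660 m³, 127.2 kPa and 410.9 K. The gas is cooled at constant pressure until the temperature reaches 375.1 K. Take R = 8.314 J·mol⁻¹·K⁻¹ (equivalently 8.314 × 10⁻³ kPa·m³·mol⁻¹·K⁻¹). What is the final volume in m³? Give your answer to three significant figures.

P constant ⇒ V ∝ T: P₂ = P₁; V₂ = V₁·(T₂/T₁) = 0.0006993 m³.

V₂ ≈ 0.000699 m³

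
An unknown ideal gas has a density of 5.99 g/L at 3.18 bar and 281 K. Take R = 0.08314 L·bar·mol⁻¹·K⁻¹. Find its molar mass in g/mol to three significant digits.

ρ = PM/(RT) ⇒ M = ρRT/P = (5.99 × 0.08314 × 281.0) / 3.18

M ≈ 44.0 g/mol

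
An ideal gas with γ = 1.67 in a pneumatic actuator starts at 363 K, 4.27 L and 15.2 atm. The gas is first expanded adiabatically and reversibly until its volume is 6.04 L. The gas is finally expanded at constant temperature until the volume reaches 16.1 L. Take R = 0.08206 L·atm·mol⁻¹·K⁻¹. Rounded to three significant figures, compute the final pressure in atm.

Adiabatic (γ = 1.67), T V^(γ−1) and P V^γ constant: T₂ = T₁·(V₁/V₂)^(γ−1) = 287.7 K; P₂ = P₁·(V₁/V₂)^γ = 8.518 atm.
T constant ⇒ Boyle's law P V = const: T₃ = T₂; P₃ = P₂·(V₂/V₃) = 3.195 atm.

P₃ ≈ 3.20 atm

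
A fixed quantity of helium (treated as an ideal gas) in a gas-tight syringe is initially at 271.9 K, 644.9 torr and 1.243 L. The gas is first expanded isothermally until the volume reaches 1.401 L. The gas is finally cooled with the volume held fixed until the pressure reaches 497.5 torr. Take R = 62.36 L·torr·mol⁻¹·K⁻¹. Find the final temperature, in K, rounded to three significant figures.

T₃ ≈ 236 K

T constant ⇒ Boyle's law P V = const: T₂ = T₁; P₂ = P₁·(V₁/V₂) = 572.2 torr.
V constant ⇒ P ∝ T: V₃ = V₂; T₃ = T₂·(P₃/P₂) = 236.4 K.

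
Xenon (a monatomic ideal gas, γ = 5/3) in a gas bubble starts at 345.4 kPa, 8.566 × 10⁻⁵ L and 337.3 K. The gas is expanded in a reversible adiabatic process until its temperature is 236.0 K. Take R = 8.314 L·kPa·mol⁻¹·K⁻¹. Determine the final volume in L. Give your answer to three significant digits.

Reversible adiabatic, γ = 5/3: P₂ = P₁·(T₂/T₁)^(γ/(γ−1)) = 141.4 kPa; V₂ = V₁·(T₁/T₂)^(1/(γ−1)) = 0.0001464 L.

V₂ ≈ 0.000146 L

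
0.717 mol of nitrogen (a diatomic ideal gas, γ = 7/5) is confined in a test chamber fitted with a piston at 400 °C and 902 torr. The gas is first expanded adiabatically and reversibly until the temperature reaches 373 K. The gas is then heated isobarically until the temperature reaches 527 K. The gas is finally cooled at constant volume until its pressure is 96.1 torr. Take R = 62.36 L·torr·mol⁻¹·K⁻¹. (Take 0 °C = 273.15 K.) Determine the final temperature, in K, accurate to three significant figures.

Convert: T₁ = 673.1 K.
From PV = nRT: V₁ = nRT₁/P₁ = 33.37 L.
Reversible adiabatic, γ = 7/5: P₂ = P₁·(T₂/T₁)^(γ/(γ−1)) = 114.2 torr; V₂ = V₁·(T₁/T₂)^(1/(γ−1)) = 146.0 L.
P constant ⇒ V ∝ T: P₃ = P₂; V₃ = V₂·(T₃/T₂) = 206.3 L.
Isochoric, so P/T is constant: V₄ = V₃; T₄ = T₃·(P₄/P₃) = 443.3 K.

T₄ ≈ 443 K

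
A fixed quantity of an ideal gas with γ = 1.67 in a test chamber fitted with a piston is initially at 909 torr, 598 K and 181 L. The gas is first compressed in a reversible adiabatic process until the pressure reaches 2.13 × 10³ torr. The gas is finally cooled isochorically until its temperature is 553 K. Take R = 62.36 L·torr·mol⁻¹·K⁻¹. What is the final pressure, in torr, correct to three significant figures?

Adiabatic (γ = 1.67), T V^(γ−1) and P V^γ constant: T₂ = T₁·(P₂/P₁)^((γ−1)/γ) = 841.5 K; V₂ = V₁·(P₁/P₂)^(1/γ) = 108.7 L.
Isochoric, so P/T is constant: V₃ = V₂; P₃ = P₂·(T₃/T₂) = 1400 torr.

P₃ ≈ 1.40e+03 torr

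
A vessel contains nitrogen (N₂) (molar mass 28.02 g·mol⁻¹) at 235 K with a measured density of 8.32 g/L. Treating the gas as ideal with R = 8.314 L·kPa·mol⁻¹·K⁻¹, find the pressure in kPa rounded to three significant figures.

ρ = PM/(RT) ⇒ P = ρRT/M = (8.32 × 8.314 × 235.0) / 28.02

P ≈ 580 kPa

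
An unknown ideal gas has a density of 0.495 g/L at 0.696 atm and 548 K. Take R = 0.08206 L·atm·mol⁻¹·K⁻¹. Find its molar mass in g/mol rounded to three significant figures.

M ≈ 32.0 g/mol

ρ = PM/(RT) ⇒ M = ρRT/P = (0.495 × 0.08206 × 548.0) / 0.696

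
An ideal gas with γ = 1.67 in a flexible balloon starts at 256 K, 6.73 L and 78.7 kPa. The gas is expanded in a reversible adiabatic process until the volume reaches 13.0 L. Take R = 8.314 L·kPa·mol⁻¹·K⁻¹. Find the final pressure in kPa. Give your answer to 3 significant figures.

Reversible adiabatic, γ = 1.67: T₂ = T₁·(V₁/V₂)^(γ−1) = 164.7 K; P₂ = P₁·(V₁/V₂)^γ = 26.21 kPa.

P₂ ≈ 26.2 kPa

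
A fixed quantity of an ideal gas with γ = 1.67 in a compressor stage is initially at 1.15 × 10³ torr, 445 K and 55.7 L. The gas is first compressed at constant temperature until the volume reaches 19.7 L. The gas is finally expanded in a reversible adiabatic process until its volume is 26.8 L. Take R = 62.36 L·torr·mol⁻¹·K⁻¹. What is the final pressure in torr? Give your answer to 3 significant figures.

P₃ ≈ 1.94e+03 torr

T constant ⇒ Boyle's law P V = const: T₂ = T₁; P₂ = P₁·(V₁/V₂) = 3252 torr.
Adiabatic (γ = 1.67), T V^(γ−1) and P V^γ constant: T₃ = T₂·(V₂/V₃)^(γ−1) = 362.1 K; P₃ = P₂·(V₂/V₃)^γ = 1945 torr.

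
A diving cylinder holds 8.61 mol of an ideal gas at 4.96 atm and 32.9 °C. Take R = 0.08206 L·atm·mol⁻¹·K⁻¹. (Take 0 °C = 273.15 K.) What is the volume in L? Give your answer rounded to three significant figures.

Convert: T = 306.05 K.
PV = nRT ⇒ V = nRT/P = (8.61 × 0.08206 × 306.05) / 4.96

V ≈ 43.6 L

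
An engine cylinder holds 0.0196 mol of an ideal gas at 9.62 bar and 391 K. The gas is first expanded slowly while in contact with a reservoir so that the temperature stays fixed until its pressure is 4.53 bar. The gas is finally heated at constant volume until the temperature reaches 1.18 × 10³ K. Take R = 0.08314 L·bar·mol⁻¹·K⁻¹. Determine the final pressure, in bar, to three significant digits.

P₃ ≈ 13.7 bar

From PV = nRT: V₁ = nRT₁/P₁ = 0.06623 L.
T constant ⇒ Boyle's law P V = const: T₂ = T₁; V₂ = V₁·(P₁/P₂) = 0.1407 L.
V constant ⇒ P ∝ T: V₃ = V₂; P₃ = P₂·(T₃/T₂) = 13.67 bar.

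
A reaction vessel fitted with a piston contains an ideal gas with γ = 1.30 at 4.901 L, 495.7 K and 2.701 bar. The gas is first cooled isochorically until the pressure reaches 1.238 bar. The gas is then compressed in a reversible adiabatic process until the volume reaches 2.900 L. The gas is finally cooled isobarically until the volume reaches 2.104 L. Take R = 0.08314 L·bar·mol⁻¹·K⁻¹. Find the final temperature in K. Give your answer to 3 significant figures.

T₄ ≈ 193 K

V constant ⇒ P ∝ T: V₂ = V₁; T₂ = T₁·(P₂/P₁) = 227.2 K.
Reversible adiabatic, γ = 1.30: T₃ = T₂·(V₂/V₃)^(γ−1) = 265.9 K; P₃ = P₂·(V₂/V₃)^γ = 2.449 bar.
P constant ⇒ V ∝ T: P₄ = P₃; T₄ = T₃·(V₄/V₃) = 192.9 K.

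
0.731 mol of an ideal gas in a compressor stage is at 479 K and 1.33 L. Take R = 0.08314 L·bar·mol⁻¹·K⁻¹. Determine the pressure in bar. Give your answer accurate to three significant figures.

P ≈ 21.9 bar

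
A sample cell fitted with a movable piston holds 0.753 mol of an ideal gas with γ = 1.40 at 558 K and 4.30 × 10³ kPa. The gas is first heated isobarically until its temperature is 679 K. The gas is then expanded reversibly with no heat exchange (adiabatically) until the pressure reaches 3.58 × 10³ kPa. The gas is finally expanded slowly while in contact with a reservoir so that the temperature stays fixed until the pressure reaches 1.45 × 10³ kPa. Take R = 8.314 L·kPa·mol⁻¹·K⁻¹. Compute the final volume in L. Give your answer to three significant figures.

From PV = nRT: V₁ = nRT₁/P₁ = 0.8124 L.
P constant ⇒ V ∝ T: P₂ = P₁; V₂ = V₁·(T₂/T₁) = 0.9886 L.
Reversible adiabatic, γ = 1.40: T₃ = T₂·(P₃/P₂)^((γ−1)/γ) = 644.4 K; V₃ = V₂·(P₂/P₃)^(1/γ) = 1.127 L.
Isothermal, so P V is constant: T₄ = T₃; V₄ = V₃·(P₃/P₄) = 2.782 L.

V₄ ≈ 2.78 L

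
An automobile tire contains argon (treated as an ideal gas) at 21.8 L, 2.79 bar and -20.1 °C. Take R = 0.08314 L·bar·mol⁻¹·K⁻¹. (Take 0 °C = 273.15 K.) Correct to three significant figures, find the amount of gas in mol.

n ≈ 2.89 mol

Convert: T = 253.05 K.
PV = nRT ⇒ n = PV/(RT) = (2.79 × 21.8) / (0.08314 × 253.05)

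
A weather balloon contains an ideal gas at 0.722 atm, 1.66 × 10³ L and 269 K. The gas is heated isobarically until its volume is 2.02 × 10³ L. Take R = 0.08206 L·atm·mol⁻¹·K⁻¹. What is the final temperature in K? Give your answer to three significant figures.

P constant ⇒ V ∝ T: P₂ = P₁; T₂ = T₁·(V₂/V₁) = 327.3 K.

T₂ ≈ 327 K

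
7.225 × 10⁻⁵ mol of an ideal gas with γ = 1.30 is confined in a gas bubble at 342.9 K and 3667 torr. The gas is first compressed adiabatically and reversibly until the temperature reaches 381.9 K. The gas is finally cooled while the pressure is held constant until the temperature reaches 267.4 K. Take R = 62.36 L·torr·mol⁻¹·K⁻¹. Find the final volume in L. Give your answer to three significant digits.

From PV = nRT: V₁ = nRT₁/P₁ = 0.0004213 L.
Adiabatic (γ = 1.30), T V^(γ−1) and P V^γ constant: P₂ = P₁·(T₂/T₁)^(γ/(γ−1)) = 5848 torr; V₂ = V₁·(T₁/T₂)^(1/(γ−1)) = 0.0002942 L.
P constant ⇒ V ∝ T: P₃ = P₂; V₃ = V₂·(T₃/T₂) = 0.0002060 L.

V₃ ≈ 0.000206 L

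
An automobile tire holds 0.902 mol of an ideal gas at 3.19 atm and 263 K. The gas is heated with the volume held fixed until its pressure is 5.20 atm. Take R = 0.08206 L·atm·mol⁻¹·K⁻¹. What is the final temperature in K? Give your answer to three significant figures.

T₂ ≈ 429 K

From PV = nRT: V₁ = nRT₁/P₁ = 6.102 L.
V constant ⇒ P ∝ T: V₂ = V₁; T₂ = T₁·(P₂/P₁) = 428.7 K.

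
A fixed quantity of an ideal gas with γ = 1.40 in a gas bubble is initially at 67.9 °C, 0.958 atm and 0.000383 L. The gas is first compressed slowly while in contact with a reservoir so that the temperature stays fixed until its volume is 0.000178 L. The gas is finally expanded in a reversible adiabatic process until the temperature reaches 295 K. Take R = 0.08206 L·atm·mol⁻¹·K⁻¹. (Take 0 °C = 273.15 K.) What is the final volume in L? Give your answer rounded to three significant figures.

V₃ ≈ 0.000256 L

Convert: T₁ = 341.0 K.
T constant ⇒ Boyle's law P V = const: T₂ = T₁; P₂ = P₁·(V₁/V₂) = 2.061 atm.
Adiabatic (γ = 1.40), T V^(γ−1) and P V^γ constant: P₃ = P₂·(T₃/T₂)^(γ/(γ−1)) = 1.241 atm; V₃ = V₂·(T₂/T₃)^(1/(γ−1)) = 0.0002558 L.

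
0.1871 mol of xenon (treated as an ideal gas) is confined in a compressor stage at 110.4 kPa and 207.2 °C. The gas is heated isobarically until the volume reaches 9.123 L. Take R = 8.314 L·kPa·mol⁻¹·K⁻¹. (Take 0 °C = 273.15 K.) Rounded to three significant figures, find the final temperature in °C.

Convert: T₁ = 480.3 K.
From PV = nRT: V₁ = nRT₁/P₁ = 6.768 L.
Isobaric, so V/T is constant: P₂ = P₁; T₂ = T₁·(V₂/V₁) = 647.5 K.

T₂ ≈ 374 °C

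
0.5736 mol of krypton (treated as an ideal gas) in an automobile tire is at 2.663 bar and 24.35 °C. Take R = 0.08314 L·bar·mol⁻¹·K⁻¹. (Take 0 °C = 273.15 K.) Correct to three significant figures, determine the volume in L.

V ≈ 5.33 L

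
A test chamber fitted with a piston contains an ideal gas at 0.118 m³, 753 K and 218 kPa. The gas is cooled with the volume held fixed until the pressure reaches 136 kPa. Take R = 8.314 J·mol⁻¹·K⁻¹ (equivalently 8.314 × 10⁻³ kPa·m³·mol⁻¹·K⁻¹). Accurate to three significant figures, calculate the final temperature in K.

Isochoric, so P/T is constant: V₂ = V₁; T₂ = T₁·(P₂/P₁) = 469.8 K.

T₂ ≈ 470 K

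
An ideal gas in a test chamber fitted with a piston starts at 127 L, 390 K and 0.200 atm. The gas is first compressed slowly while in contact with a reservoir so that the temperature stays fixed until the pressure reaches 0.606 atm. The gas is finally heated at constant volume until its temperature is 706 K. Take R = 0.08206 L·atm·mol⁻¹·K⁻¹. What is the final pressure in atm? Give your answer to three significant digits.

P₃ ≈ 1.10 atm

Isothermal, so P V is constant: T₂ = T₁; V₂ = V₁·(P₁/P₂) = 41.91 L.
Isochoric, so P/T is constant: V₃ = V₂; P₃ = P₂·(T₃/T₂) = 1.097 atm.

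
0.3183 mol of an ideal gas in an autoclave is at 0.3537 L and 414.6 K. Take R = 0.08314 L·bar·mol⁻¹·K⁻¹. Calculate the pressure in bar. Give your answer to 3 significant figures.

PV = nRT ⇒ P = nRT/V = (0.3183 × 0.08314 × 414.6) / 0.3537

P ≈ 31.0 bar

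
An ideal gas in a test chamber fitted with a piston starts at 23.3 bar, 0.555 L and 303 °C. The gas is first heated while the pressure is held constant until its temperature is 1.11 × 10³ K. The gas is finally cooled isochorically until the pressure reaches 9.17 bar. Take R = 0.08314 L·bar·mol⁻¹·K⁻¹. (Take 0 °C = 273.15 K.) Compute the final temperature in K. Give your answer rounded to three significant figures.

Convert: T₁ = 576.1 K.
Isobaric, so V/T is constant: P₂ = P₁; V₂ = V₁·(T₂/T₁) = 1.069 L.
V constant ⇒ P ∝ T: V₃ = V₂; T₃ = T₂·(P₃/P₂) = 436.9 K.

T₃ ≈ 437 K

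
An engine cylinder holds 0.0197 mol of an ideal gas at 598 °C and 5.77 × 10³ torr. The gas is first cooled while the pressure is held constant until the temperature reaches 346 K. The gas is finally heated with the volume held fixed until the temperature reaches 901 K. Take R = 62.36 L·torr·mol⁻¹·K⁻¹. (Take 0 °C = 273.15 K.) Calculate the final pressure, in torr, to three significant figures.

P₃ ≈ 1.50e+04 torr

Convert: T₁ = 871.1 K.
From PV = nRT: V₁ = nRT₁/P₁ = 0.1855 L.
P constant ⇒ V ∝ T: P₂ = P₁; V₂ = V₁·(T₂/T₁) = 0.07367 L.
Isochoric, so P/T is constant: V₃ = V₂; P₃ = P₂·(T₃/T₂) = 1.503e+04 torr.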